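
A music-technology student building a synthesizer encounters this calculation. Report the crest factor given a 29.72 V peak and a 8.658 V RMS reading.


Crest factor is the ratio of peak to RMS:
CF = V_peak / V_rms
   = 29.72 / 8.658
   = 3.4327

3.4327


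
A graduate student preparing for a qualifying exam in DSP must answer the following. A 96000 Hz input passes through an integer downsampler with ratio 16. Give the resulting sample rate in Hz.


Decimation reduces the sample rate:
fs_out = fs_in / M
       = 96000 / 16
       = 6000.0 Hz

6000.0 Hz


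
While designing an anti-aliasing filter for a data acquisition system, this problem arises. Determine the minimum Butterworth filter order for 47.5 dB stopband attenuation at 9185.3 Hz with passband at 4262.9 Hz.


Butterworth filter order formula:
n = log10(10^(A/10) - 1) / (2 * log10(f_stop/f_pass))
10^(47.5/10) - 1 = 56233.1325
f_stop/f_pass = 9185.3 / 4262.9 = 2.1547
n = 7.1238 -> ceil = 8

8


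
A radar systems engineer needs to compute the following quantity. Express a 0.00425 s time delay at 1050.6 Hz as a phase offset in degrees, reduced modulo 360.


Phase shift from frequency and time delay:
phi = 360 * f * t_delay
    = 360 * 1050.6 * 0.00425
    = 1607.42 degrees
    mod 360 = 167.42 degrees

167.42 degrees


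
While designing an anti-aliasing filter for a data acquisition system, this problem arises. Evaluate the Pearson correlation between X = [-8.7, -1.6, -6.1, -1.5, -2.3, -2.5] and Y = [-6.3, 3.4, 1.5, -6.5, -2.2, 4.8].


Pearson correlation coefficient (population):
r = cov(X,Y) / (std(X) * std(Y))
Mean X = -3.7833, Mean Y = -0.8833
Cov(X,Y) = 3.829722
Std(X) = 2.688504, Std(Y) = 4.452496
r = 0.3199

0.3199


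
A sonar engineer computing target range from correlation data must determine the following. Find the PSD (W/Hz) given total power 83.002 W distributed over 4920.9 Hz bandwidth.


Power spectral density:
PSD = P / BW
    = 83.002 / 4920.9
    = 0.01686724 W/Hz

0.01686724 W/Hz


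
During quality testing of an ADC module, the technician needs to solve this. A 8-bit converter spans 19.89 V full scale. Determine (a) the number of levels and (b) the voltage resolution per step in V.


Step 1 — number of quantization levels:
L = 2^N = 2^8 = 256

Step 2 — LSB step size:
delta = Vfs / L
      = 19.89 / 256
      = 0.07769531 V

Levels = 256; step size = 0.07769531 V


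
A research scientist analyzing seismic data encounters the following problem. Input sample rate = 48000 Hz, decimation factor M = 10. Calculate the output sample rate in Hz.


Decimation reduces the sample rate:
fs_out = fs_in / M
       = 48000 / 10
       = 4800.0 Hz

4800.0 Hz


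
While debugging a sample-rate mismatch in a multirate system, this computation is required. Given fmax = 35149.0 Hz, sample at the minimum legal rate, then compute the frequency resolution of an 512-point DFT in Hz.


Step 1 — Nyquist sampling rate:
fs = 2 * fmax = 2 * 35149.0 = 70298.0 Hz

Step 2 — DFT bin spacing:
df = fs / N = 70298.0 / 512 = 137.3008 Hz

137.3008 Hz


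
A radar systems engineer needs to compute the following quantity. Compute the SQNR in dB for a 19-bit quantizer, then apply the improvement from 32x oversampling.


Step 1 — baseline SQNR at Nyquist:
SQNR_base = 6.02*N + 1.76
          = 6.02*19 + 1.76
          = 116.14 dB

Step 2 — oversampling processing gain:
G = 10*log10(OSR) = 10*log10(32) = 15.05 dB

Step 3 — total:
SQNR_total = 116.14 + 15.05 = 131.19 dB

Base SQNR = 116.14 dB; oversampled SQNR = 131.19 dB


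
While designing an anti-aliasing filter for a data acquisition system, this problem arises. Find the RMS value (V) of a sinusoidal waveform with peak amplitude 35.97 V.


RMS voltage for a sinusoidal waveform:
V_rms = V_peak / sqrt(2)
      = 35.97 / 1.414214
      = 25.435 V

25.435 V


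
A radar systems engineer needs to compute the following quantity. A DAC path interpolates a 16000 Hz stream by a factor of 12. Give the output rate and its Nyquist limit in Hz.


Step 1 — output sample rate after interpolation by L:
fs_out = L * fs_in = 12 * 16000 = 192000 Hz

Step 2 — Nyquist frequency of the output stream:
f_Nyq = fs_out / 2 = 192000 / 2 = 96000.0 Hz

fs_out = 192000 Hz; f_Nyquist = 96000.0 Hz


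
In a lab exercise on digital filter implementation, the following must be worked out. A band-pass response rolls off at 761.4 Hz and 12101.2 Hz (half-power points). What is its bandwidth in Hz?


Bandwidth is the difference of -3dB frequencies:
BW = f_high - f_low
   = 12101.2 - 761.4
   = 11339.8 Hz

11339.8 Hz


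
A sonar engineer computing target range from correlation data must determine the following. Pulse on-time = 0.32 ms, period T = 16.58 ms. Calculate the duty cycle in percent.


Duty cycle as a percentage:
DC = (t_on / T) * 100
   = (0.32 / 16.58) * 100
   = 0.0193 * 100
   = 1.93 %

1.93 %


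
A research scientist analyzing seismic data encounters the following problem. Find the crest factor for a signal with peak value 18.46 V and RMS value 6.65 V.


Crest factor is the ratio of peak to RMS:
CF = V_peak / V_rms
   = 18.46 / 6.65
   = 2.7759

2.7759


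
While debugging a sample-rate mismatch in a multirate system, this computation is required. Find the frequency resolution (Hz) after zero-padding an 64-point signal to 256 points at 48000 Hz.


Frequency resolution after zero-padding:
N_padded = 64 * 4 = 256
df = fs / N_padded
   = 48000 / 256
   = 187.5 Hz

187.5 Hz


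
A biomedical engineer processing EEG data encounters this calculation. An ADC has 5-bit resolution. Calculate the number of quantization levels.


Number of quantization levels = 2^N
= 2^5
= 32

32


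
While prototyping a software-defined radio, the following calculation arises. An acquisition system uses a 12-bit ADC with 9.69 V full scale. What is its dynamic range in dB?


Dynamic range from full-scale to LSB:
V_min = V_max / 2^bits = 9.69 / 2^12
DR = 20 * log10(V_max / V_min)
   = 20 * log10(2^12)
   = 20 * 12 * log10(2)
   = 72.25 dB

72.25 dB


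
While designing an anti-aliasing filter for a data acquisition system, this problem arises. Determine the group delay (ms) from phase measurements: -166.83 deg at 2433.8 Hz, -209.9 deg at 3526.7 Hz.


Group delay from phase difference:
tau = -d(phi)/d(omega)
d(phi) = -43.07 deg = -0.751713 rad
d(omega) = 2*pi*(3526.7 - 2433.8) = 6866.8932 rad/s
tau = -(-0.751713) / 6866.8932
    = 0.1095 ms

0.1095 ms


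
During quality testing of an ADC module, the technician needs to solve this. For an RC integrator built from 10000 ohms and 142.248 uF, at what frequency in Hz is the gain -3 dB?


Cutoff frequency of a first-order RC filter:
fc = 1 / (2 * pi * R * C)
C = 142.248 uF = 0.000142248 F
fc = 1 / (2 * pi * 10000 * 0.000142248)
   = 1 / 8.9377054357568
   = 0.111886 Hz

0.111886 Hz


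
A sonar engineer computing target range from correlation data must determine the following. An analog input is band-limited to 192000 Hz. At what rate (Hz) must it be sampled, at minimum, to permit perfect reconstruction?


The Nyquist rate is twice the maximum frequency component.
fs_min = 2 * fmax
      = 2 * 192000
      = 384000 Hz

384000


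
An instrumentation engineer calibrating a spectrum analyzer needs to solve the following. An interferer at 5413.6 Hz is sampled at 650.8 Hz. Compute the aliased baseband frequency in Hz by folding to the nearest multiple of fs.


Compute the nearest integer multiple of fs to the signal:
n = round(5413.6 / 650.8) = 8
f_alias = |5413.6 - 8 * 650.8|
        = |5413.6 - 5206.4|
        = 207.2 Hz

207.2


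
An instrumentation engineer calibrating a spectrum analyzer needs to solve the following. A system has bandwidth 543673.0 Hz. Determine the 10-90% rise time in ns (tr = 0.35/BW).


Rise time from bandwidth relationship:
tr = 0.35 / BW
   = 0.35 / 543673.0
   = 6.437693246e-07 s
   = 643.7693 ns

643.7693 ns


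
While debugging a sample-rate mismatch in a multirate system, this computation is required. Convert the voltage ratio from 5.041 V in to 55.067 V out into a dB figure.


Voltage gain in dB:
G = 20 * log10(Vout / Vin)
  = 20 * log10(55.067 / 5.041)
  = 20 * log10(10.923825)
  = 20 * 1.038375
  = 20.77 dB

20.77 dB


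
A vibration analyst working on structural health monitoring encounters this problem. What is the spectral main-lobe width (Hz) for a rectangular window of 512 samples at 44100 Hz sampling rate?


Main lobe width for a rectangular window:
Width = 2 * fs / N
      = 2 * 44100 / 512
      = 88200 / 512
      = 172.266 Hz

172.266 Hz


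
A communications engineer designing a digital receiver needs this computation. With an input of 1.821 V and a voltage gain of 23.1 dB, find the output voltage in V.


Output voltage from dB gain:
V_out = V_in * 10^(gain_dB / 20)
      = 1.821 * 10^(23.1 / 20)
      = 1.821 * 14.28894
      = 26.0202 V

26.0202 V


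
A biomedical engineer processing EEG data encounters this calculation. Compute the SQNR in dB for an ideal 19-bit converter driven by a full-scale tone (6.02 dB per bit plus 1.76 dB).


Theoretical SNR for a full-scale sinusoid:
SNR = 6.02 * N + 1.76
    = 6.02 * 19 + 1.76
    = 114.38 + 1.76
    = 116.14 dB

116.14 dB


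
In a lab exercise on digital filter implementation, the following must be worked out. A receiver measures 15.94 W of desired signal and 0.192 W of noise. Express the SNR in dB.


SNR in decibels:
SNR = 10 * log10(Ps / Pn)
    = 10 * log10(15.94 / 0.192)
    = 10 * log10(83.0208)
    = 10 * 1.9192
    = 19.19 dB

19.19 dB


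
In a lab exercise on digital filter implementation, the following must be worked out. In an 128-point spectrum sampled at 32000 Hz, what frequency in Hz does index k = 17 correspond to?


Frequency of DFT bin k:
f_k = k * fs / N
    = 17 * 32000 / 128
    = 544000 / 128
    = 4250.0 Hz

4250.0 Hz


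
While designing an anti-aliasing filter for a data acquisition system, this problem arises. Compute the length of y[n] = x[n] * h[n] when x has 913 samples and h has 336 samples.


Linear convolution output length:
L = N + M - 1
  = 913 + 336 - 1
  = 1248 samples

1248


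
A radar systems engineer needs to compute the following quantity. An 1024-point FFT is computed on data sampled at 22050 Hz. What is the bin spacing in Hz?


DFT frequency resolution:
df = fs / N
   = 22050 / 1024
   = 21.5332 Hz

21.5332 Hz


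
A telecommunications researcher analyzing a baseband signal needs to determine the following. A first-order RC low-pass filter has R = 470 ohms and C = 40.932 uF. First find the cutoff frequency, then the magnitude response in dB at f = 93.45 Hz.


Step 1 — cutoff frequency:
fc = 1 / (2*pi*R*C)
C = 40.932 uF = 4.0932e-05 F
fc = 1 / (2*pi*470*4.0932e-05)
   = 8.27293 Hz

Step 2 — magnitude at f = 93.45 Hz:
|H(f)| = 1 / sqrt(1 + (f/fc)^2)
f/fc = 93.45 / 8.27293 = 11.295877
|H| = 1 / sqrt(1 + 127.596837) = 0.088183
|H|_dB = 20*log10(0.088183) = -21.09 dB

fc = 8.27293 Hz; |H(93.45 Hz)| = -21.09 dB


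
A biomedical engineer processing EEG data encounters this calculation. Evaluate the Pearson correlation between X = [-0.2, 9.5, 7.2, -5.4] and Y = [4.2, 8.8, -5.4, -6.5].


Pearson correlation coefficient (population):
r = cov(X,Y) / (std(X) * std(Y))
Mean X = 2.775, Mean Y = 0.275
Cov(X,Y) = 18.981875
Std(X) = 5.926371, Std(Y) = 6.445687
r = 0.4969

0.4969


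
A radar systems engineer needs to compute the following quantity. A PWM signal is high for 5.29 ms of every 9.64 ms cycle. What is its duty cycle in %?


Duty cycle as a percentage:
DC = (t_on / T) * 100
   = (5.29 / 9.64) * 100
   = 0.548755 * 100
   = 54.88 %

54.88 %


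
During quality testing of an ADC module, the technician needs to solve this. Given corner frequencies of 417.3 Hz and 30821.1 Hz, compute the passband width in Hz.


Bandwidth is the difference of -3dB frequencies:
BW = f_high - f_low
   = 30821.1 - 417.3
   = 30403.8 Hz

30403.8 Hz


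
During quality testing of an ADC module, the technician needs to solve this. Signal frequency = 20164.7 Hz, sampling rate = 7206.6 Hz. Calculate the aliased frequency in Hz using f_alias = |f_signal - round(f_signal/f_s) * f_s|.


Compute the nearest integer multiple of fs to the signal:
n = round(20164.7 / 7206.6) = 3
f_alias = |20164.7 - 3 * 7206.6|
        = |20164.7 - 21619.8|
        = 1455.1 Hz

1455.1


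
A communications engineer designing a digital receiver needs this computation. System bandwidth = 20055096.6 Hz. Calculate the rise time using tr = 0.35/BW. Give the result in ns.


Rise time from bandwidth relationship:
tr = 0.35 / BW
   = 0.35 / 20055096.6
   = 1.745192292e-08 s
   = 17.4519 ns

17.4519 ns


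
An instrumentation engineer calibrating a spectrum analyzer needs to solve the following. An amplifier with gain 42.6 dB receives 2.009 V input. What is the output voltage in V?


Output voltage from dB gain:
V_out = V_in * 10^(gain_dB / 20)
      = 2.009 * 10^(42.6 / 20)
      = 2.009 * 134.896288
      = 271.0066 V

271.0066 V


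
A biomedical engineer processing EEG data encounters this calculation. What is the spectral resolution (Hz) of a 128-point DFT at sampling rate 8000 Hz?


DFT frequency resolution:
df = fs / N
   = 8000 / 128
   = 62.5 Hz

62.5 Hz


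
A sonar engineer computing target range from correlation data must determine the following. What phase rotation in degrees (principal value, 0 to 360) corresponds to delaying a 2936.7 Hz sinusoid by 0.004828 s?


Phase shift from frequency and time delay:
phi = 360 * f * t_delay
    = 360 * 2936.7 * 0.004828
    = 5104.22 degrees
    mod 360 = 64.22 degrees

64.22 degrees


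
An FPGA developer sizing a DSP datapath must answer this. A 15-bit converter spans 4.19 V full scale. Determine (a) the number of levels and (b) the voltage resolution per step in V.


Step 1 — number of quantization levels:
L = 2^N = 2^15 = 32768

Step 2 — LSB step size:
delta = Vfs / L
      = 4.19 / 32768
      = 0.00012787 V

Levels = 32768; step size = 0.00012787 V


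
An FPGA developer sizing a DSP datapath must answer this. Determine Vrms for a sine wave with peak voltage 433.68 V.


RMS voltage for a sinusoidal waveform:
V_rms = V_peak / sqrt(2)
      = 433.68 / 1.414214
      = 306.658 V

306.658 V


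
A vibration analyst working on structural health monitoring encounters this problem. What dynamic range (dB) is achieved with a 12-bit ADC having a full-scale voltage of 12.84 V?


Dynamic range from full-scale to LSB:
V_min = V_max / 2^bits = 12.84 / 2^12
DR = 20 * log10(V_max / V_min)
   = 20 * log10(2^12)
   = 20 * 12 * log10(2)
   = 72.25 dB

72.25 dB


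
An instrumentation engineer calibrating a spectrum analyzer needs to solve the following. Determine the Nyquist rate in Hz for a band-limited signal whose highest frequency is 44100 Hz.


The Nyquist rate is twice the maximum frequency component.
fs_min = 2 * fmax
      = 2 * 44100
      = 88200 Hz

88200


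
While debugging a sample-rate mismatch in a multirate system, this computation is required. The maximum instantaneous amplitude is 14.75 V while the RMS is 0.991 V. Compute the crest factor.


Crest factor is the ratio of peak to RMS:
CF = V_peak / V_rms
   = 14.75 / 0.991
   = 14.884

14.884


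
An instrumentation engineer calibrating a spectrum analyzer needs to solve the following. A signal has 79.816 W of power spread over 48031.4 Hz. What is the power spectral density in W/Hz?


Power spectral density:
PSD = P / BW
    = 79.816 / 48031.4
    = 0.00166175 W/Hz

0.00166175 W/Hz


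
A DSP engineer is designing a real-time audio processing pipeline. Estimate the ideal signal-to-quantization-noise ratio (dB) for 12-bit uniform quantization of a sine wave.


Theoretical SNR for a full-scale sinusoid:
SNR = 6.02 * N + 1.76
    = 6.02 * 12 + 1.76
    = 72.24 + 1.76
    = 74.0 dB

74.0 dB


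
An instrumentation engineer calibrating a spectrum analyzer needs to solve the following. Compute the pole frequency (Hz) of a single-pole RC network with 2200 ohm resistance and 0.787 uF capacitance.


Cutoff frequency of a first-order RC filter:
fc = 1 / (2 * pi * R * C)
C = 0.787 uF = 7.87e-07 F
fc = 1 / (2 * pi * 2200 * 7.87e-07)
   = 1 / 0.010878707040851
   = 91.922689 Hz

91.922689 Hz


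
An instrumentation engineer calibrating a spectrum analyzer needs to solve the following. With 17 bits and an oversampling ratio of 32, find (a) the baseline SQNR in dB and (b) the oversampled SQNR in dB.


Step 1 — baseline SQNR at Nyquist:
SQNR_base = 6.02*N + 1.76
          = 6.02*17 + 1.76
          = 104.1 dB

Step 2 — oversampling processing gain:
G = 10*log10(OSR) = 10*log10(32) = 15.05 dB

Step 3 — total:
SQNR_total = 104.1 + 15.05 = 119.15 dB

Base SQNR = 104.1 dB; oversampled SQNR = 119.15 dB


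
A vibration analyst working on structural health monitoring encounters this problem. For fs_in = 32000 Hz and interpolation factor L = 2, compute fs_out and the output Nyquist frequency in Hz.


Step 1 — output sample rate after interpolation by L:
fs_out = L * fs_in = 2 * 32000 = 64000 Hz

Step 2 — Nyquist frequency of the output stream:
f_Nyq = fs_out / 2 = 64000 / 2 = 32000.0 Hz

fs_out = 64000 Hz; f_Nyquist = 32000.0 Hz


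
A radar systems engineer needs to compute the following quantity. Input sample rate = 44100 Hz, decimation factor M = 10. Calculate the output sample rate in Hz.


Decimation reduces the sample rate:
fs_out = fs_in / M
       = 44100 / 10
       = 4410.0 Hz

4410.0 Hz


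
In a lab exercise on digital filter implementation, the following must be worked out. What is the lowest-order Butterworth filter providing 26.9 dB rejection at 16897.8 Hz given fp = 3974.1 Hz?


Butterworth filter order formula:
n = log10(10^(A/10) - 1) / (2 * log10(f_stop/f_pass))
10^(26.9/10) - 1 = 488.7788
f_stop/f_pass = 16897.8 / 3974.1 = 4.252
n = 2.139 -> ceil = 3

3


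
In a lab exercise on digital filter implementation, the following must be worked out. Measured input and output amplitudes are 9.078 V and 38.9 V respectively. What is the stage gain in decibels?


Voltage gain in dB:
G = 20 * log10(Vout / Vin)
  = 20 * log10(38.9 / 9.078)
  = 20 * log10(4.285085)
  = 20 * 0.631959
  = 12.64 dB

12.64 dB


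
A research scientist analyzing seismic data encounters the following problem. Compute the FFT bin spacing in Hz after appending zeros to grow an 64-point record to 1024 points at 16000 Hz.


Frequency resolution after zero-padding:
N_padded = 64 * 16 = 1024
df = fs / N_padded
   = 16000 / 1024
   = 15.625 Hz

15.625 Hz


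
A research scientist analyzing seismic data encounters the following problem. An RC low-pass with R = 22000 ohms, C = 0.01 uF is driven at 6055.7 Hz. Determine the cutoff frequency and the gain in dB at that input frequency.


Step 1 — cutoff frequency:
fc = 1 / (2*pi*R*C)
C = 0.01 uF = 1e-08 F
fc = 1 / (2*pi*22000*1e-08)
   = 723.432 Hz

Step 2 — magnitude at f = 6055.7 Hz:
|H(f)| = 1 / sqrt(1 + (f/fc)^2)
f/fc = 6055.7 / 723.432 = 8.370794
|H| = 1 / sqrt(1 + 70.070192) = 0.1186195
|H|_dB = 20*log10(0.1186195) = -18.52 dB

fc = 723.432 Hz; |H(6055.7 Hz)| = -18.52 dB


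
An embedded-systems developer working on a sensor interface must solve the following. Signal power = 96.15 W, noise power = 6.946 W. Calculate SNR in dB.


SNR in decibels:
SNR = 10 * log10(Ps / Pn)
    = 10 * log10(96.15 / 6.946)
    = 10 * log10(13.8425)
    = 10 * 1.1412
    = 11.41 dB

11.41 dB


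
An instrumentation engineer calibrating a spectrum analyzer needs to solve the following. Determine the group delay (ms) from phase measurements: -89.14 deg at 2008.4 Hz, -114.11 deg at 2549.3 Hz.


Group delay from phase difference:
tau = -d(phi)/d(omega)
d(phi) = -24.97 deg = -0.435809 rad
d(omega) = 2*pi*(2549.3 - 2008.4) = 3398.5749 rad/s
tau = -(-0.435809) / 3398.5749
    = 0.1282 ms

0.1282 ms


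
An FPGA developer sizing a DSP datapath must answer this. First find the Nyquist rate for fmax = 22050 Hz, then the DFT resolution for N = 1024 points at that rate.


Step 1 — Nyquist sampling rate:
fs = 2 * fmax = 2 * 22050 = 44100 Hz

Step 2 — DFT bin spacing:
df = fs / N = 44100 / 1024 = 43.0664 Hz

43.0664 Hz


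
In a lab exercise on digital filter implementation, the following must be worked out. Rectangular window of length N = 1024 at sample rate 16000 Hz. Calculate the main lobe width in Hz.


Main lobe width for a rectangular window:
Width = 2 * fs / N
      = 2 * 16000 / 1024
      = 32000 / 1024
      = 31.25 Hz

31.25 Hz


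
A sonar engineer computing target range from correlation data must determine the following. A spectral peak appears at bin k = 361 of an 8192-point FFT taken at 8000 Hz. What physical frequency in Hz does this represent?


Frequency of DFT bin k:
f_k = k * fs / N
    = 361 * 8000 / 8192
    = 2888000 / 8192
    = 352.539 Hz

352.539 Hz


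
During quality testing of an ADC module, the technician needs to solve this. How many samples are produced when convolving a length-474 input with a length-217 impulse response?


Linear convolution output length:
L = N + M - 1
  = 474 + 217 - 1
  = 690 samples

690


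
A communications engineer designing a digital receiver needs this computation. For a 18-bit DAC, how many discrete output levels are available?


Number of quantization levels = 2^N
= 2^18
= 262144

262144


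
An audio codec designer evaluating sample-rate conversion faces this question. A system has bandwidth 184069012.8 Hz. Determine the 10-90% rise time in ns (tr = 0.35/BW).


Rise time from bandwidth relationship:
tr = 0.35 / BW
   = 0.35 / 184069012.8
   = 1.901460733e-09 s
   = 1.9015 ns

1.9015 ns


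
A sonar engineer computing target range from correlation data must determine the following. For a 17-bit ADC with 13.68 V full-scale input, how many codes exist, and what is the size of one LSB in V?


Step 1 — number of quantization levels:
L = 2^N = 2^17 = 131072

Step 2 — LSB step size:
delta = Vfs / L
      = 13.68 / 131072
      = 0.00010437 V

Levels = 131072; step size = 0.00010437 V


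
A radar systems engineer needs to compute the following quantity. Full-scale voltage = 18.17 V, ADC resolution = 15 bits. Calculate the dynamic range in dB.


Dynamic range from full-scale to LSB:
V_min = V_max / 2^bits = 18.17 / 2^15
DR = 20 * log10(V_max / V_min)
   = 20 * log10(2^15)
   = 20 * 15 * log10(2)
   = 90.31 dB

90.31 dB


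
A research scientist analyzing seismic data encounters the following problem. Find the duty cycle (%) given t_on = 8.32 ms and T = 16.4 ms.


Duty cycle as a percentage:
DC = (t_on / T) * 100
   = (8.32 / 16.4) * 100
   = 0.507317 * 100
   = 50.73 %

50.73 %


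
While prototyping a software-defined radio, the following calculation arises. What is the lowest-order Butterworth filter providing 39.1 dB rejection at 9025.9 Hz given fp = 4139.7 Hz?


Butterworth filter order formula:
n = log10(10^(A/10) - 1) / (2 * log10(f_stop/f_pass))
10^(39.1/10) - 1 = 8127.3052
f_stop/f_pass = 9025.9 / 4139.7 = 2.1803
n = 5.775 -> ceil = 6

6


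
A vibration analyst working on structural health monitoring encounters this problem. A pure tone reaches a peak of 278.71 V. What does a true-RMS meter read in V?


RMS voltage for a sinusoidal waveform:
V_rms = V_peak / sqrt(2)
      = 278.71 / 1.414214
      = 197.078 V

197.078 V


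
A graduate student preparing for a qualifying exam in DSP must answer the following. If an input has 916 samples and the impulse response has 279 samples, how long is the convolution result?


Linear convolution output length:
L = N + M - 1
  = 916 + 279 - 1
  = 1194 samples

1194


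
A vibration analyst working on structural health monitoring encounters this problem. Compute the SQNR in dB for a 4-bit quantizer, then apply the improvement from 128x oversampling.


Step 1 — baseline SQNR at Nyquist:
SQNR_base = 6.02*N + 1.76
          = 6.02*4 + 1.76
          = 25.84 dB

Step 2 — oversampling processing gain:
G = 10*log10(OSR) = 10*log10(128) = 21.07 dB

Step 3 — total:
SQNR_total = 25.84 + 21.07 = 46.91 dB

Base SQNR = 25.84 dB; oversampled SQNR = 46.91 dB


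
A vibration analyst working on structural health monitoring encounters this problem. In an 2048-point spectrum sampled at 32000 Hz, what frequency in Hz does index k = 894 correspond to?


Frequency of DFT bin k:
f_k = k * fs / N
    = 894 * 32000 / 2048
    = 28608000 / 2048
    = 13968.75 Hz

13968.75 Hz


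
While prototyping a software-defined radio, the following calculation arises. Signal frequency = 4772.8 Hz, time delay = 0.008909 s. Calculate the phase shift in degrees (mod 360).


Phase shift from frequency and time delay:
phi = 360 * f * t_delay
    = 360 * 4772.8 * 0.008909
    = 15307.52 degrees
    mod 360 = 187.52 degrees

187.52 degrees


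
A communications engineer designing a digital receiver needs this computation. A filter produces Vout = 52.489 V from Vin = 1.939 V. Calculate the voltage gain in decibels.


Voltage gain in dB:
G = 20 * log10(Vout / Vin)
  = 20 * log10(52.489 / 1.939)
  = 20 * log10(27.070139)
  = 20 * 1.43249
  = 28.65 dB

28.65 dB


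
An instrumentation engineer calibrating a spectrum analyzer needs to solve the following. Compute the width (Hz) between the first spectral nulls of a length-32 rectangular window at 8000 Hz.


Main lobe width for a rectangular window:
Width = 2 * fs / N
      = 2 * 8000 / 32
      = 16000 / 32
      = 500.0 Hz

500.0 Hz


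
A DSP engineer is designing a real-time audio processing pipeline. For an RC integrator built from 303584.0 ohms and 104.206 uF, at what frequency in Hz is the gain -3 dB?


Cutoff frequency of a first-order RC filter:
fc = 1 / (2 * pi * R * C)
C = 104.206 uF = 0.000104206 F
fc = 1 / (2 * pi * 303584.0 * 0.000104206)
   = 1 / 198.77029069549
   = 0.005031 Hz

0.005031 Hz


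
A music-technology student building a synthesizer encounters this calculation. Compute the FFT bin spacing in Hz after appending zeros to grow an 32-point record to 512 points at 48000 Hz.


Frequency resolution after zero-padding:
N_padded = 32 * 16 = 512
df = fs / N_padded
   = 48000 / 512
   = 93.75 Hz

93.75 Hz


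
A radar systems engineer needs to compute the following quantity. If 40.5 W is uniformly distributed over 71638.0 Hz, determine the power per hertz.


Power spectral density:
PSD = P / BW
    = 40.5 / 71638.0
    = 0.00056534 W/Hz

0.00056534 W/Hz


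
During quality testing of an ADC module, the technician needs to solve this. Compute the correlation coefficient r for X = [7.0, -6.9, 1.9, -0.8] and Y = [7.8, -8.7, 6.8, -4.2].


Pearson correlation coefficient (population):
r = cov(X,Y) / (std(X) * std(Y))
Mean X = 0.3, Mean Y = 0.425
Cov(X,Y) = 32.6
Std(X) = 5.012484, Std(Y) = 7.065541
r = 0.9205

0.9205


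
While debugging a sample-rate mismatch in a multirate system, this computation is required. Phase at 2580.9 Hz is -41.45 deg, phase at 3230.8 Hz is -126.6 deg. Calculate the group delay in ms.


Group delay from phase difference:
tau = -d(phi)/d(omega)
d(phi) = -85.15 deg = -1.486148 rad
d(omega) = 2*pi*(3230.8 - 2580.9) = 4083.4421 rad/s
tau = -(-1.486148) / 4083.4421
    = 0.3639 ms

0.3639 ms


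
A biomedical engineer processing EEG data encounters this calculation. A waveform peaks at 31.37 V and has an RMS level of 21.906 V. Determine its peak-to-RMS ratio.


Crest factor is the ratio of peak to RMS:
CF = V_peak / V_rms
   = 31.37 / 21.906
   = 1.432

1.432


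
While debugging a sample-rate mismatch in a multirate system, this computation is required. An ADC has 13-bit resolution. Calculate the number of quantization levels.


Number of quantization levels = 2^N
= 2^13
= 8192

8192


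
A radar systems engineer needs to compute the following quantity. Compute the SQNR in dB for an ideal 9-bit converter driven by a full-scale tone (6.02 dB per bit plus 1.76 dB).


Theoretical SNR for a full-scale sinusoid:
SNR = 6.02 * N + 1.76
    = 6.02 * 9 + 1.76
    = 54.18 + 1.76
    = 55.94 dB

55.94 dB


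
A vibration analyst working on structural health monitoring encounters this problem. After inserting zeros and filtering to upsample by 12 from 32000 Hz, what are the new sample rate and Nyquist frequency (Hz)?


Step 1 — output sample rate after interpolation by L:
fs_out = L * fs_in = 12 * 32000 = 384000 Hz

Step 2 — Nyquist frequency of the output stream:
f_Nyq = fs_out / 2 = 384000 / 2 = 192000.0 Hz

fs_out = 384000 Hz; f_Nyquist = 192000.0 Hz


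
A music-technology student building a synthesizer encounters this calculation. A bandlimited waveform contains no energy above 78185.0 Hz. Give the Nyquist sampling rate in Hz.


The Nyquist rate is twice the maximum frequency component.
fs_min = 2 * fmax
      = 2 * 78185.0
      = 156370.0 Hz

156370.0


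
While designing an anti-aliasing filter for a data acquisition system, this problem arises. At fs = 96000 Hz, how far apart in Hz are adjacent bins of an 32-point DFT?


DFT frequency resolution:
df = fs / N
   = 96000 / 32
   = 3000.0 Hz

3000.0 Hz


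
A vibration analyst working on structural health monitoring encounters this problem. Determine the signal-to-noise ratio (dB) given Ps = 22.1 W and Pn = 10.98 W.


SNR in decibels:
SNR = 10 * log10(Ps / Pn)
    = 10 * log10(22.1 / 10.98)
    = 10 * log10(2.0128)
    = 10 * 0.3038
    = 3.04 dB

3.04 dB


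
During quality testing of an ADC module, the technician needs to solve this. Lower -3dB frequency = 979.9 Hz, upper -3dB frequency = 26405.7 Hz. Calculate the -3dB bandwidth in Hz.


Bandwidth is the difference of -3dB frequencies:
BW = f_high - f_low
   = 26405.7 - 979.9
   = 25425.8 Hz

25425.8 Hz


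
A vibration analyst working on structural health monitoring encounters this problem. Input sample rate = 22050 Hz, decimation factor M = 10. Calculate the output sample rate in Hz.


Decimation reduces the sample rate:
fs_out = fs_in / M
       = 22050 / 10
       = 2205.0 Hz

2205.0 Hz


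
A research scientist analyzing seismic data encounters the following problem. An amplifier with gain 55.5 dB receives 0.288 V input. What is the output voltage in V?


Output voltage from dB gain:
V_out = V_in * 10^(gain_dB / 20)
      = 0.288 * 10^(55.5 / 20)
      = 0.288 * 595.662144
      = 171.5507 V

171.5507 V


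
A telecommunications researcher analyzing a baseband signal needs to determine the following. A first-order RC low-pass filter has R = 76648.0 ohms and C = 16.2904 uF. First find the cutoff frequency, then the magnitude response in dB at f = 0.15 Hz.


Step 1 — cutoff frequency:
fc = 1 / (2*pi*R*C)
C = 16.2904 uF = 1.62904e-05 F
fc = 1 / (2*pi*76648.0*1.62904e-05)
   = 0.127464 Hz

Step 2 — magnitude at f = 0.15 Hz:
|H(f)| = 1 / sqrt(1 + (f/fc)^2)
f/fc = 0.15 / 0.127464 = 1.176803
|H| = 1 / sqrt(1 + 1.384865) = 0.6475422
|H|_dB = 20*log10(0.6475422) = -3.77 dB

fc = 0.127464 Hz; |H(0.15 Hz)| = -3.77 dB


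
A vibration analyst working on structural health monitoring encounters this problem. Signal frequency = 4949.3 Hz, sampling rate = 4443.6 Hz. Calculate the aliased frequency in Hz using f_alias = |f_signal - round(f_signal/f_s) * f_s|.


Compute the nearest integer multiple of fs to the signal:
n = round(4949.3 / 4443.6) = 1
f_alias = |4949.3 - 1 * 4443.6|
        = |4949.3 - 4443.6|
        = 505.7 Hz

505.7


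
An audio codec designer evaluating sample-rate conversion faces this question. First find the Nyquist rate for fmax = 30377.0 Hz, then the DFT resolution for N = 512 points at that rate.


Step 1 — Nyquist sampling rate:
fs = 2 * fmax = 2 * 30377.0 = 60754.0 Hz

Step 2 — DFT bin spacing:
df = fs / N = 60754.0 / 512 = 118.6602 Hz

118.6602 Hz


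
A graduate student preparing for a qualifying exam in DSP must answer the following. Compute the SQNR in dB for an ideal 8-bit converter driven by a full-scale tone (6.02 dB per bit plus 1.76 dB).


Theoretical SNR for a full-scale sinusoid:
SNR = 6.02 * N + 1.76
    = 6.02 * 8 + 1.76
    = 48.16 + 1.76
    = 49.92 dB

49.92 dB


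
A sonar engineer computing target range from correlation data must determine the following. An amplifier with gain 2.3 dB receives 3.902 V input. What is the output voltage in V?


Output voltage from dB gain:
V_out = V_in * 10^(gain_dB / 20)
      = 3.902 * 10^(2.3 / 20)
      = 3.902 * 1.303167
      = 5.085 V

5.085 V


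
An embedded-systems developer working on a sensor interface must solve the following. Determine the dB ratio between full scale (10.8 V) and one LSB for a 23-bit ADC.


Dynamic range from full-scale to LSB:
V_min = V_max / 2^bits = 10.8 / 2^23
DR = 20 * log10(V_max / V_min)
   = 20 * log10(2^23)
   = 20 * 23 * log10(2)
   = 138.47 dB

138.47 dB


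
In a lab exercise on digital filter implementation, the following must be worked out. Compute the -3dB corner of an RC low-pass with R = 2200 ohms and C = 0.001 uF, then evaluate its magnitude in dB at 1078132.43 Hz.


Step 1 — cutoff frequency:
fc = 1 / (2*pi*R*C)
C = 0.001 uF = 1e-09 F
fc = 1 / (2*pi*2200*1e-09)
   = 72343.156 Hz

Step 2 — magnitude at f = 1078132.43 Hz:
|H(f)| = 1 / sqrt(1 + (f/fc)^2)
f/fc = 1078132.43 / 72343.156 = 14.903033
|H| = 1 / sqrt(1 + 222.100393) = 0.0669499
|H|_dB = 20*log10(0.0669499) = -23.49 dB

fc = 72343.156 Hz; |H(1078132.43 Hz)| = -23.49 dB


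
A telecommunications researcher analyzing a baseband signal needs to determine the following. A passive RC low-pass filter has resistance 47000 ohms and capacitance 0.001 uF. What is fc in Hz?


Cutoff frequency of a first-order RC filter:
fc = 1 / (2 * pi * R * C)
C = 0.001 uF = 1e-09 F
fc = 1 / (2 * pi * 47000 * 1e-09)
   = 1 / 0.00029530970943744
   = 3386.275385 Hz

3386.275385 Hz


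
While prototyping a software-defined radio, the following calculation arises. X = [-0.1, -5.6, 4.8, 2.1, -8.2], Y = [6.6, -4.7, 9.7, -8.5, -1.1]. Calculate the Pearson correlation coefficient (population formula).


Pearson correlation coefficient (population):
r = cov(X,Y) / (std(X) * std(Y))
Mean X = -1.4, Mean Y = 0.4
Cov(X,Y) = 13.238
Std(X) = 4.822033, Std(Y) = 6.817624
r = 0.4027

0.4027


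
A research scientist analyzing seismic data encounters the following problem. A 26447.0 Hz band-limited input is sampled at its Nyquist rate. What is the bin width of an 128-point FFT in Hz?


Step 1 — Nyquist sampling rate:
fs = 2 * fmax = 2 * 26447.0 = 52894.0 Hz

Step 2 — DFT bin spacing:
df = fs / N = 52894.0 / 128 = 413.2344 Hz

413.2344 Hz


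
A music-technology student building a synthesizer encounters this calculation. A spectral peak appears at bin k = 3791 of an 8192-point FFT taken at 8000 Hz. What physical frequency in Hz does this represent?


Frequency of DFT bin k:
f_k = k * fs / N
    = 3791 * 8000 / 8192
    = 30328000 / 8192
    = 3702.148 Hz

3702.148 Hz


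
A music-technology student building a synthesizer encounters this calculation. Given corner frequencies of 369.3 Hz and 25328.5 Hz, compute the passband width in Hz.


Bandwidth is the difference of -3dB frequencies:
BW = f_high - f_low
   = 25328.5 - 369.3
   = 24959.2 Hz

24959.2 Hz


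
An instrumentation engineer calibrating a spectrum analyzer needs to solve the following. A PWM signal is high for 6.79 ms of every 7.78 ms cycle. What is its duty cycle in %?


Duty cycle as a percentage:
DC = (t_on / T) * 100
   = (6.79 / 7.78) * 100
   = 0.872751 * 100
   = 87.28 %

87.28 %


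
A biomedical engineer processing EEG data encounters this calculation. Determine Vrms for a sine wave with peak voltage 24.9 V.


RMS voltage for a sinusoidal waveform:
V_rms = V_peak / sqrt(2)
      = 24.9 / 1.414214
      = 17.607 V

17.607 V


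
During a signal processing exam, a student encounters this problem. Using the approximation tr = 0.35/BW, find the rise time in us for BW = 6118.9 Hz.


Rise time from bandwidth relationship:
tr = 0.35 / BW
   = 0.35 / 6118.9
   = 5.71998235e-05 s
   = 57.1998 us

57.1998 us


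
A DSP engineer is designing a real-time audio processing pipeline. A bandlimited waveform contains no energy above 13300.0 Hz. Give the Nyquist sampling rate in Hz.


The Nyquist rate is twice the maximum frequency component.
fs_min = 2 * fmax
      = 2 * 13300.0
      = 26600.0 Hz

26600.0


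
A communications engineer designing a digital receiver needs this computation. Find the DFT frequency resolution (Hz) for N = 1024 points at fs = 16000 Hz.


DFT frequency resolution:
df = fs / N
   = 16000 / 1024
   = 15.625 Hz

15.625 Hz


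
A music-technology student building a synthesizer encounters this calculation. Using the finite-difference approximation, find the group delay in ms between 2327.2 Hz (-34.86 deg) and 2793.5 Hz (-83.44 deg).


Group delay from phase difference:
tau = -d(phi)/d(omega)
d(phi) = -48.58 deg = -0.847881 rad
d(omega) = 2*pi*(2793.5 - 2327.2) = 2929.8493 rad/s
tau = -(-0.847881) / 2929.8493
    = 0.2894 ms

0.2894 ms


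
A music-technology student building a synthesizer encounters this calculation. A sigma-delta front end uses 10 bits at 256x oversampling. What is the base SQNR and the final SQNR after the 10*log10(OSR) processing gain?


Step 1 — baseline SQNR at Nyquist:
SQNR_base = 6.02*N + 1.76
          = 6.02*10 + 1.76
          = 61.96 dB

Step 2 — oversampling processing gain:
G = 10*log10(OSR) = 10*log10(256) = 24.08 dB

Step 3 — total:
SQNR_total = 61.96 + 24.08 = 86.04 dB

Base SQNR = 61.96 dB; oversampled SQNR = 86.04 dB


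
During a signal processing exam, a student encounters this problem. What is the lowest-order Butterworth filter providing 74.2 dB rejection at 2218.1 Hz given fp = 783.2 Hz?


Butterworth filter order formula:
n = log10(10^(A/10) - 1) / (2 * log10(f_stop/f_pass))
10^(74.2/10) - 1 = 26302678.919
f_stop/f_pass = 2218.1 / 783.2 = 2.8321
n = 8.206 -> ceil = 9

9


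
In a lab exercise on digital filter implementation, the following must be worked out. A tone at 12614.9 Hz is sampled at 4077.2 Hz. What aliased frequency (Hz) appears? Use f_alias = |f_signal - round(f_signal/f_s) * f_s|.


Compute the nearest integer multiple of fs to the signal:
n = round(12614.9 / 4077.2) = 3
f_alias = |12614.9 - 3 * 4077.2|
        = |12614.9 - 12231.6|
        = 383.3 Hz

383.3


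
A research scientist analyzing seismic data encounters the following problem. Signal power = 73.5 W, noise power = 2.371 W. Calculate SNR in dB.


SNR in decibels:
SNR = 10 * log10(Ps / Pn)
    = 10 * log10(73.5 / 2.371)
    = 10 * log10(30.9996)
    = 10 * 1.4914
    = 14.91 dB

14.91 dB


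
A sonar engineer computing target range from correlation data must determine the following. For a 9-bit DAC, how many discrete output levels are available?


Number of quantization levels = 2^N
= 2^9
= 512

512


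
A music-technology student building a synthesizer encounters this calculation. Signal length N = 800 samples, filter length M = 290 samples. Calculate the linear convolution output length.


Linear convolution output length:
L = N + M - 1
  = 800 + 290 - 1
  = 1089 samples

1089


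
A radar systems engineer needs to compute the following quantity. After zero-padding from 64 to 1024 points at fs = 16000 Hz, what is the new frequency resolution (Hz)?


Frequency resolution after zero-padding:
N_padded = 64 * 16 = 1024
df = fs / N_padded
   = 16000 / 1024
   = 15.625 Hz

15.625 Hz


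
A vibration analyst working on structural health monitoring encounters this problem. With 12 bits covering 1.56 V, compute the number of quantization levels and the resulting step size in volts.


Step 1 — number of quantization levels:
L = 2^N = 2^12 = 4096

Step 2 — LSB step size:
delta = Vfs / L
      = 1.56 / 4096
      = 0.00038086 V

Levels = 4096; step size = 0.00038086 V
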